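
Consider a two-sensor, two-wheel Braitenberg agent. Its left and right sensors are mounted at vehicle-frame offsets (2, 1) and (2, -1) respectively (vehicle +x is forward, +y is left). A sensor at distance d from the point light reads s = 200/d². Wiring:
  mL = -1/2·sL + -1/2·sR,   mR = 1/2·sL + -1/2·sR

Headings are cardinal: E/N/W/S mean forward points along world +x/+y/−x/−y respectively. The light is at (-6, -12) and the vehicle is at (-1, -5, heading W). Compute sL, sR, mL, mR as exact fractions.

left sensor world pos  = (-3, -6); dL² = 45
right sensor world pos = (-3, -4); dR² = 73
sL = 200/45 = 40/9
sR = 200/73 = 200/73
mL = -1/2·sL + -1/2·sR = -2360/657
mR = 1/2·sL + -1/2·sR = 560/657

40/9 200/73 -2360/657 560/657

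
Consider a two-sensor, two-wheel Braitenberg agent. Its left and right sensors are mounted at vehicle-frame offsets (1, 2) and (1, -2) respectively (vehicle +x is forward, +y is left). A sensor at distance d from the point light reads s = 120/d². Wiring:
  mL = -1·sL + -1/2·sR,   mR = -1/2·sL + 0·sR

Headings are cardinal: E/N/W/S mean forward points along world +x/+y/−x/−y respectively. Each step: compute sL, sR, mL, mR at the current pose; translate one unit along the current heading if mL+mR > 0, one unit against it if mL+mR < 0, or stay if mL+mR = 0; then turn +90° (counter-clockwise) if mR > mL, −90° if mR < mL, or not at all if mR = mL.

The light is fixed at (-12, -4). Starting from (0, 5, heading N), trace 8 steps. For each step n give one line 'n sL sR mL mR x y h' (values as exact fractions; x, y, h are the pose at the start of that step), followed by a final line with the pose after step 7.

n=0: pose=(0,5,N); sL=3/5, sR=15/37; mL=-297/370, mR=-3/10; mL+mR=-204/185 → advance -1; mR−mL=93/185 → turn +1·90°
n=1: pose=(0,4,W); sL=120/157, sR=120/221; mL=-35940/34697, mR=-60/157; mL+mR=-49200/34697 → advance -1; mR−mL=22680/34697 → turn +1·90°
n=2: pose=(1,4,S); sL=60/137, sR=12/17; mL=-1842/2329, mR=-30/137; mL+mR=-2352/2329 → advance -1; mR−mL=1332/2329 → turn +1·90°
n=3: pose=(1,5,E); sL=120/317, sR=24/49; mL=-9684/15533, mR=-60/317; mL+mR=-12624/15533 → advance -1; mR−mL=6744/15533 → turn +1·90°
n=4: pose=(0,5,N); sL=3/5, sR=15/37; mL=-297/370, mR=-3/10; mL+mR=-204/185 → advance -1; mR−mL=93/185 → turn +1·90°
n=5: pose=(0,4,W); sL=120/157, sR=120/221; mL=-35940/34697, mR=-60/157; mL+mR=-49200/34697 → advance -1; mR−mL=22680/34697 → turn +1·90°
n=6: pose=(1,4,S); sL=60/137, sR=12/17; mL=-1842/2329, mR=-30/137; mL+mR=-2352/2329 → advance -1; mR−mL=1332/2329 → turn +1·90°
n=7: pose=(1,5,E); sL=120/317, sR=24/49; mL=-9684/15533, mR=-60/317; mL+mR=-12624/15533 → advance -1; mR−mL=6744/15533 → turn +1·90°

0 3/5 15/37 -297/370 -3/10 0 5 N
1 120/157 120/221 -35940/34697 -60/157 0 4 W
2 60/137 12/17 -1842/2329 -30/137 1 4 S
3 120/317 24/49 -9684/15533 -60/317 1 5 E
4 3/5 15/37 -297/370 -3/10 0 5 N
5 120/157 120/221 -35940/34697 -60/157 0 4 W
6 60/137 12/17 -1842/2329 -30/137 1 4 S
7 120/317 24/49 -9684/15533 -60/317 1 5 E
final 0 5 N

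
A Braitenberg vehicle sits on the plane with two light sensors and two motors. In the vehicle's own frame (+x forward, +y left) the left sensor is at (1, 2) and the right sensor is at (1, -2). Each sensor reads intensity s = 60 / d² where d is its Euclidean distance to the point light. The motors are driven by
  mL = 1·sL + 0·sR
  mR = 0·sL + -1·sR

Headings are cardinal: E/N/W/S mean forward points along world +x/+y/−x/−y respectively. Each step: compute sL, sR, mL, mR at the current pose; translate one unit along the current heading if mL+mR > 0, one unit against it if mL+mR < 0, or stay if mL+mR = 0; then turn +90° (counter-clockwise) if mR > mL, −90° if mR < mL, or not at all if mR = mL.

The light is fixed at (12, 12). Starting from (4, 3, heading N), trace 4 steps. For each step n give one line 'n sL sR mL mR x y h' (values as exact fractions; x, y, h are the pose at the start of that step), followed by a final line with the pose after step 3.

n=0: pose=(4,3,N); sL=15/41, sR=3/5; mL=15/41, mR=-3/5; mL+mR=-48/205 → advance -1; mR−mL=-198/205 → turn -1·90°
n=1: pose=(4,2,E); sL=60/113, sR=60/193; mL=60/113, mR=-60/193; mL+mR=4800/21809 → advance +1; mR−mL=-18360/21809 → turn -1·90°
n=2: pose=(5,2,S); sL=30/73, sR=30/101; mL=30/73, mR=-30/101; mL+mR=840/7373 → advance +1; mR−mL=-5220/7373 → turn -1·90°
n=3: pose=(5,1,W); sL=60/233, sR=12/29; mL=60/233, mR=-12/29; mL+mR=-1056/6757 → advance -1; mR−mL=-4536/6757 → turn -1·90°

0 15/41 3/5 15/41 -3/5 4 3 N
1 60/113 60/193 60/113 -60/193 4 2 E
2 30/73 30/101 30/73 -30/101 5 2 S
3 60/233 12/29 60/233 -12/29 5 1 W
final 6 1 N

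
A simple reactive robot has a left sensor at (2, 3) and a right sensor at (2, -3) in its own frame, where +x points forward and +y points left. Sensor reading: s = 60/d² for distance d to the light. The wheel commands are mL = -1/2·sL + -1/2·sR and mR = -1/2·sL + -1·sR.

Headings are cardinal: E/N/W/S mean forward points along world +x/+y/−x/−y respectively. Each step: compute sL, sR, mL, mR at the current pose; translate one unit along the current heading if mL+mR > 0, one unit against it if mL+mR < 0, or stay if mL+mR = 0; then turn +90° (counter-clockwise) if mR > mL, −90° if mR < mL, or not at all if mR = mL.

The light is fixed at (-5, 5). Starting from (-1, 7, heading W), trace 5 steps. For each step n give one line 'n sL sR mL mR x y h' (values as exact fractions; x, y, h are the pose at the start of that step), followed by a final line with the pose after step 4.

0 12 60/29 -204/29 -234/29 -1 7 W
1 3 3/4 -15/8 -9/4 0 7 N
2 12/13 60/53 -708/689 -1098/689 0 6 E
3 6/5 30 -78/5 -153/5 -1 6 S
4 12 60/29 -204/29 -234/29 -1 7 W
final 0 7 N

n=0: pose=(-1,7,W); sL=12, sR=60/29; mL=-204/29, mR=-234/29; mL+mR=-438/29 → advance -1; mR−mL=-30/29 → turn -1·90°
n=1: pose=(0,7,N); sL=3, sR=3/4; mL=-15/8, mR=-9/4; mL+mR=-33/8 → advance -1; mR−mL=-3/8 → turn -1·90°
n=2: pose=(0,6,E); sL=12/13, sR=60/53; mL=-708/689, mR=-1098/689; mL+mR=-1806/689 → advance -1; mR−mL=-30/53 → turn -1·90°
n=3: pose=(-1,6,S); sL=6/5, sR=30; mL=-78/5, mR=-153/5; mL+mR=-231/5 → advance -1; mR−mL=-15 → turn -1·90°
n=4: pose=(-1,7,W); sL=12, sR=60/29; mL=-204/29, mR=-234/29; mL+mR=-438/29 → advance -1; mR−mL=-30/29 → turn -1·90°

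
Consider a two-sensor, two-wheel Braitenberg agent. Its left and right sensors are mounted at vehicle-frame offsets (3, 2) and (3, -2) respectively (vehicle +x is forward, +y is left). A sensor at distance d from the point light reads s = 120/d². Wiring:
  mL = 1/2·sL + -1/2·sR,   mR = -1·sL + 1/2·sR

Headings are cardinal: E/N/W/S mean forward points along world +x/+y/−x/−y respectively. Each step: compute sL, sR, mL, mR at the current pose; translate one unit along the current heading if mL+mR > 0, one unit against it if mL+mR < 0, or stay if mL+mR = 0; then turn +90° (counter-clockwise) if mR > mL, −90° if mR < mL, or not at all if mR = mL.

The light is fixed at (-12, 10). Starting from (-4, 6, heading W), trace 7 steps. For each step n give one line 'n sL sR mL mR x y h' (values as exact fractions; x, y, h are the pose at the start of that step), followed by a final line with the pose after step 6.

n=0: pose=(-4,6,W); sL=120/61, sR=120/29; mL=-1920/1769, mR=180/1769; mL+mR=-60/61 → advance -1; mR−mL=2100/1769 → turn +1·90°
n=1: pose=(-3,6,S); sL=12/17, sR=60/49; mL=-216/833, mR=-78/833; mL+mR=-6/17 → advance -1; mR−mL=138/833 → turn +1·90°
n=2: pose=(-3,7,E); sL=24/29, sR=120/169; mL=288/4901, mR=-2316/4901; mL+mR=-12/29 → advance -1; mR−mL=-2604/4901 → turn -1·90°
n=3: pose=(-4,7,S); sL=15/17, sR=5/3; mL=-20/51, mR=-5/102; mL+mR=-15/34 → advance -1; mR−mL=35/102 → turn +1·90°
n=4: pose=(-4,8,E); sL=120/121, sR=120/137; mL=960/16577, mR=-9180/16577; mL+mR=-60/121 → advance -1; mR−mL=-10140/16577 → turn -1·90°
n=5: pose=(-5,8,S); sL=60/53, sR=12/5; mL=-168/265, mR=18/265; mL+mR=-30/53 → advance -1; mR−mL=186/265 → turn +1·90°
n=6: pose=(-5,9,E); sL=120/101, sR=120/109; mL=480/11009, mR=-7020/11009; mL+mR=-60/101 → advance -1; mR−mL=-7500/11009 → turn -1·90°

0 120/61 120/29 -1920/1769 180/1769 -4 6 W
1 12/17 60/49 -216/833 -78/833 -3 6 S
2 24/29 120/169 288/4901 -2316/4901 -3 7 E
3 15/17 5/3 -20/51 -5/102 -4 7 S
4 120/121 120/137 960/16577 -9180/16577 -4 8 E
5 60/53 12/5 -168/265 18/265 -5 8 S
6 120/101 120/109 480/11009 -7020/11009 -5 9 E
final -6 9 S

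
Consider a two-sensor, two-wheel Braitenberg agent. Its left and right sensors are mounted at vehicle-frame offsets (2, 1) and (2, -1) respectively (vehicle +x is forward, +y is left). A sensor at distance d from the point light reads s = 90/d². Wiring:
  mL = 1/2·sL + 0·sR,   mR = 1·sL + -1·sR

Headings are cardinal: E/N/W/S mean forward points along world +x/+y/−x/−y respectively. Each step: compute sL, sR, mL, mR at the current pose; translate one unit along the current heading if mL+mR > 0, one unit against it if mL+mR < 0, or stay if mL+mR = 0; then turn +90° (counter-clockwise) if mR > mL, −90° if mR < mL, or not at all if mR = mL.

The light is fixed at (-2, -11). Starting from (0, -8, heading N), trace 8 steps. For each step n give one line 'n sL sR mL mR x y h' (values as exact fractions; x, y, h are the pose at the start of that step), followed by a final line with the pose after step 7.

0 45/13 45/17 45/26 180/221 0 -8 N
1 90/41 18/5 45/41 -288/205 0 -7 E
2 45/4 45/2 45/8 -45/4 -1 -7 S
3 90/17 90/37 45/17 1800/629 -1 -6 W
4 9 9 9/2 0 -2 -6 S
5 90/13 90/29 45/13 1440/377 -2 -7 W
6 45/2 45/4 45/4 45/4 -3 -7 S
7 90 18 45 72 -3 -8 S
final -3 -9 E

n=0: pose=(0,-8,N); sL=45/13, sR=45/17; mL=45/26, mR=180/221; mL+mR=1125/442 → advance +1; mR−mL=-405/442 → turn -1·90°
n=1: pose=(0,-7,E); sL=90/41, sR=18/5; mL=45/41, mR=-288/205; mL+mR=-63/205 → advance -1; mR−mL=-513/205 → turn -1·90°
n=2: pose=(-1,-7,S); sL=45/4, sR=45/2; mL=45/8, mR=-45/4; mL+mR=-45/8 → advance -1; mR−mL=-135/8 → turn -1·90°
n=3: pose=(-1,-6,W); sL=90/17, sR=90/37; mL=45/17, mR=1800/629; mL+mR=3465/629 → advance +1; mR−mL=135/629 → turn +1·90°
n=4: pose=(-2,-6,S); sL=9, sR=9; mL=9/2, mR=0; mL+mR=9/2 → advance +1; mR−mL=-9/2 → turn -1·90°
n=5: pose=(-2,-7,W); sL=90/13, sR=90/29; mL=45/13, mR=1440/377; mL+mR=2745/377 → advance +1; mR−mL=135/377 → turn +1·90°
n=6: pose=(-3,-7,S); sL=45/2, sR=45/4; mL=45/4, mR=45/4; mL+mR=45/2 → advance +1; mR−mL=0 → turn +0·90°
n=7: pose=(-3,-8,S); sL=90, sR=18; mL=45, mR=72; mL+mR=117 → advance +1; mR−mL=27 → turn +1·90°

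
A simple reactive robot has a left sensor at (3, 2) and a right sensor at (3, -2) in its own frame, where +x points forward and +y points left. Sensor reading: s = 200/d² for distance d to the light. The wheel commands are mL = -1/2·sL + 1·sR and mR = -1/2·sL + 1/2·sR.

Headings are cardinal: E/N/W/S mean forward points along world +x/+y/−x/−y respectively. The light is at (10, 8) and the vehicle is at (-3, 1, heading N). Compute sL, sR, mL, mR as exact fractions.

left sensor world pos  = (-5, 4); dL² = 241
right sensor world pos = (-1, 4); dR² = 137
sL = 200/241 = 200/241
sR = 200/137 = 200/137
mL = -1/2·sL + 1·sR = 34500/33017
mR = -1/2·sL + 1/2·sR = 10400/33017

200/241 200/137 34500/33017 10400/33017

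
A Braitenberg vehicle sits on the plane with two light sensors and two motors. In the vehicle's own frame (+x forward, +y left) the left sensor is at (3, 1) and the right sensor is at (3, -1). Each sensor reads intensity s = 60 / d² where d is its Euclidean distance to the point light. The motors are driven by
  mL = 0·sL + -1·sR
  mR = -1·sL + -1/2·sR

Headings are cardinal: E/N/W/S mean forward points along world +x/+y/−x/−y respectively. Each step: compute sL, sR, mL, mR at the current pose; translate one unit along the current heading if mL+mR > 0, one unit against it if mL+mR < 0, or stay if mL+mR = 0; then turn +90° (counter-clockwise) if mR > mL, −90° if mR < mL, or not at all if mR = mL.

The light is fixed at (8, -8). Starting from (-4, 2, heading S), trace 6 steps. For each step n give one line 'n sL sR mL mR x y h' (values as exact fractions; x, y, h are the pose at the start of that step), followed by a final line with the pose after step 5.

0 6/17 30/109 -30/109 -909/1853 -4 2 S
1 12/65 20/123 -20/123 -2126/7995 -4 3 W
2 3/17 15/74 -15/74 -699/2516 -3 3 N
3 12/37 12/29 -12/29 -570/1073 -3 2 E
4 6/17 30/109 -30/109 -909/1853 -4 2 S
5 12/65 20/123 -20/123 -2126/7995 -4 3 W
final -3 3 N

n=0: pose=(-4,2,S); sL=6/17, sR=30/109; mL=-30/109, mR=-909/1853; mL+mR=-1419/1853 → advance -1; mR−mL=-399/1853 → turn -1·90°
n=1: pose=(-4,3,W); sL=12/65, sR=20/123; mL=-20/123, mR=-2126/7995; mL+mR=-1142/2665 → advance -1; mR−mL=-826/7995 → turn -1·90°
n=2: pose=(-3,3,N); sL=3/17, sR=15/74; mL=-15/74, mR=-699/2516; mL+mR=-1209/2516 → advance -1; mR−mL=-189/2516 → turn -1·90°
n=3: pose=(-3,2,E); sL=12/37, sR=12/29; mL=-12/29, mR=-570/1073; mL+mR=-1014/1073 → advance -1; mR−mL=-126/1073 → turn -1·90°
n=4: pose=(-4,2,S); sL=6/17, sR=30/109; mL=-30/109, mR=-909/1853; mL+mR=-1419/1853 → advance -1; mR−mL=-399/1853 → turn -1·90°
n=5: pose=(-4,3,W); sL=12/65, sR=20/123; mL=-20/123, mR=-2126/7995; mL+mR=-1142/2665 → advance -1; mR−mL=-826/7995 → turn -1·90°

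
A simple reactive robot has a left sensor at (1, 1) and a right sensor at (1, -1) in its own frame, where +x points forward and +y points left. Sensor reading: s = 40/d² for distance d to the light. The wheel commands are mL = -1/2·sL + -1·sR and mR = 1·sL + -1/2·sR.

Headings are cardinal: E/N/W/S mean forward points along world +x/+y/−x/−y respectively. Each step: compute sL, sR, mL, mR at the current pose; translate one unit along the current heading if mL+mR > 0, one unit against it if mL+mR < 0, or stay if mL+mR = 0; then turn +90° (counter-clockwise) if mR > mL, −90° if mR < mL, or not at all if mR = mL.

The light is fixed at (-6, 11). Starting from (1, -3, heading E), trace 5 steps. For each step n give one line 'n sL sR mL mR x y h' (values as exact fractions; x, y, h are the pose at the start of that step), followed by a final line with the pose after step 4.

n=0: pose=(1,-3,E); sL=40/233, sR=40/289; mL=-15100/67337, mR=6900/67337; mL+mR=-8200/67337 → advance -1; mR−mL=22000/67337 → turn +1·90°
n=1: pose=(0,-3,N); sL=20/97, sR=20/109; mL=-3030/10573, mR=1210/10573; mL+mR=-1820/10573 → advance -1; mR−mL=4240/10573 → turn +1·90°
n=2: pose=(0,-4,W); sL=40/281, sR=40/221; mL=-15660/62101, mR=3220/62101; mL+mR=-12440/62101 → advance -1; mR−mL=18880/62101 → turn +1·90°
n=3: pose=(1,-4,S); sL=1/8, sR=10/73; mL=-233/1168, mR=33/584; mL+mR=-167/1168 → advance -1; mR−mL=299/1168 → turn +1·90°
n=4: pose=(1,-3,E); sL=40/233, sR=40/289; mL=-15100/67337, mR=6900/67337; mL+mR=-8200/67337 → advance -1; mR−mL=22000/67337 → turn +1·90°

0 40/233 40/289 -15100/67337 6900/67337 1 -3 E
1 20/97 20/109 -3030/10573 1210/10573 0 -3 N
2 40/281 40/221 -15660/62101 3220/62101 0 -4 W
3 1/8 10/73 -233/1168 33/584 1 -4 S
4 40/233 40/289 -15100/67337 6900/67337 1 -3 E
final 0 -3 N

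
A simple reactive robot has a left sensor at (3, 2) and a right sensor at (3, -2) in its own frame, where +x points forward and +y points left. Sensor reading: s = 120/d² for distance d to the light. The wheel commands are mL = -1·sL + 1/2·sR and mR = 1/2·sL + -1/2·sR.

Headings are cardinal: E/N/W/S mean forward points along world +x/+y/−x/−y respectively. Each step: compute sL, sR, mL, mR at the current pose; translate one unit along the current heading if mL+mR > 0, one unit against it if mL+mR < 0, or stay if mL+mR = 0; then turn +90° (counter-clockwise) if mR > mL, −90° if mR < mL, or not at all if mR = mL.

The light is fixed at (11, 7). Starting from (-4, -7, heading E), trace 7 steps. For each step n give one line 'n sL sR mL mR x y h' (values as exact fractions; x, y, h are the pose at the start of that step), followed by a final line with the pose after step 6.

n=0: pose=(-4,-7,E); sL=5/12, sR=3/10; mL=-4/15, mR=7/120; mL+mR=-5/24 → advance -1; mR−mL=13/40 → turn +1·90°
n=1: pose=(-5,-7,N); sL=24/89, sR=120/317; mL=-2268/28213, mR=-1536/28213; mL+mR=-12/89 → advance -1; mR−mL=732/28213 → turn +1·90°
n=2: pose=(-5,-8,W); sL=12/65, sR=12/53; mL=-246/3445, mR=-72/3445; mL+mR=-6/65 → advance -1; mR−mL=174/3445 → turn +1·90°
n=3: pose=(-4,-8,S); sL=120/493, sR=120/613; mL=-43980/302209, mR=7200/302209; mL+mR=-60/493 → advance -1; mR−mL=51180/302209 → turn +1·90°
n=4: pose=(-4,-7,E); sL=5/12, sR=3/10; mL=-4/15, mR=7/120; mL+mR=-5/24 → advance -1; mR−mL=13/40 → turn +1·90°
n=5: pose=(-5,-7,N); sL=24/89, sR=120/317; mL=-2268/28213, mR=-1536/28213; mL+mR=-12/89 → advance -1; mR−mL=732/28213 → turn +1·90°
n=6: pose=(-5,-8,W); sL=12/65, sR=12/53; mL=-246/3445, mR=-72/3445; mL+mR=-6/65 → advance -1; mR−mL=174/3445 → turn +1·90°

0 5/12 3/10 -4/15 7/120 -4 -7 E
1 24/89 120/317 -2268/28213 -1536/28213 -5 -7 N
2 12/65 12/53 -246/3445 -72/3445 -5 -8 W
3 120/493 120/613 -43980/302209 7200/302209 -4 -8 S
4 5/12 3/10 -4/15 7/120 -4 -7 E
5 24/89 120/317 -2268/28213 -1536/28213 -5 -7 N
6 12/65 12/53 -246/3445 -72/3445 -5 -8 W
final -4 -8 S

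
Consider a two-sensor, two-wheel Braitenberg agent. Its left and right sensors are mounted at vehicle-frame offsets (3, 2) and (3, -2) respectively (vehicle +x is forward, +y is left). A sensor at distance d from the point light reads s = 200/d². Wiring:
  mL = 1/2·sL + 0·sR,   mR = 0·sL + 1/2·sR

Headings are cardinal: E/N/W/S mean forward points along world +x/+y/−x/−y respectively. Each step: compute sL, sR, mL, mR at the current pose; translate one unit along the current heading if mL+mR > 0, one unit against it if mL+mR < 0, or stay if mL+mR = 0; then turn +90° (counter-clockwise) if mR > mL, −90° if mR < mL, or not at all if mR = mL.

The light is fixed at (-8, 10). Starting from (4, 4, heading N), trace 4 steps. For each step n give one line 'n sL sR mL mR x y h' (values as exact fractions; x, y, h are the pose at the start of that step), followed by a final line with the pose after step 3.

n=0: pose=(4,4,N); sL=200/109, sR=40/41; mL=100/109, mR=20/41; mL+mR=6280/4469 → advance +1; mR−mL=-1920/4469 → turn -1·90°
n=1: pose=(4,5,E); sL=100/117, sR=100/137; mL=50/117, mR=50/137; mL+mR=12700/16029 → advance +1; mR−mL=-1000/16029 → turn -1·90°
n=2: pose=(5,5,S); sL=200/289, sR=40/37; mL=100/289, mR=20/37; mL+mR=9480/10693 → advance +1; mR−mL=2080/10693 → turn +1·90°
n=3: pose=(5,4,E); sL=25/34, sR=5/8; mL=25/68, mR=5/16; mL+mR=185/272 → advance +1; mR−mL=-15/272 → turn -1·90°

0 200/109 40/41 100/109 20/41 4 4 N
1 100/117 100/137 50/117 50/137 4 5 E
2 200/289 40/37 100/289 20/37 5 5 S
3 25/34 5/8 25/68 5/16 5 4 E
final 6 4 S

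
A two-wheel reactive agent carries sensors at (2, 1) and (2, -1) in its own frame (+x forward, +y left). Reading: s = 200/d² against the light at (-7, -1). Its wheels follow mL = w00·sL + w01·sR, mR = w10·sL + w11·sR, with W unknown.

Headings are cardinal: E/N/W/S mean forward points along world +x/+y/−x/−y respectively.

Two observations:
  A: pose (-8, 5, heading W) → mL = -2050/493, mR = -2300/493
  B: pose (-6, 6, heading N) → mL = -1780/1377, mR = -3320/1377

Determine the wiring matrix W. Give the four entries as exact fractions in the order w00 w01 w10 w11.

obs A: pose=(-8,5,W) → sL=100/17, sR=100/29, mL=-2050/493, mR=-2300/493
obs B: pose=(-6,6,N) → sL=200/81, sR=40/17, mL=-1780/1377, mR=-3320/1377
sensor matrix S = [[100/17, 100/29], [200/81, 40/17]]; det S = 3616000/678861
solve [mL_A; mL_B] = S·[w00; w01] and [mR_A; mR_B] = S·[w10; w11]:
  w00 = -1, w01 = 1/2, w10 = -1/2, w11 = -1/2

-1 1/2 -1/2 -1/2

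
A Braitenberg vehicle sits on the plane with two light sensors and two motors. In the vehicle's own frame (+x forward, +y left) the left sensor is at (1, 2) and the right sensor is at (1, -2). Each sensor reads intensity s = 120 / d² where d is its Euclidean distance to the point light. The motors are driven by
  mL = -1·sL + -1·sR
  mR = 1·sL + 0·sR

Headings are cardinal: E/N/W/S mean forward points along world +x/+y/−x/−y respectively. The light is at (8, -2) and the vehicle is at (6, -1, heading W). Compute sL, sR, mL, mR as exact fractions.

left sensor world pos  = (5, -3); dL² = 10
right sensor world pos = (5, 1); dR² = 18
sL = 120/10 = 12
sR = 120/18 = 20/3
mL = -1·sL + -1·sR = -56/3
mR = 1·sL + 0·sR = 12

12 20/3 -56/3 12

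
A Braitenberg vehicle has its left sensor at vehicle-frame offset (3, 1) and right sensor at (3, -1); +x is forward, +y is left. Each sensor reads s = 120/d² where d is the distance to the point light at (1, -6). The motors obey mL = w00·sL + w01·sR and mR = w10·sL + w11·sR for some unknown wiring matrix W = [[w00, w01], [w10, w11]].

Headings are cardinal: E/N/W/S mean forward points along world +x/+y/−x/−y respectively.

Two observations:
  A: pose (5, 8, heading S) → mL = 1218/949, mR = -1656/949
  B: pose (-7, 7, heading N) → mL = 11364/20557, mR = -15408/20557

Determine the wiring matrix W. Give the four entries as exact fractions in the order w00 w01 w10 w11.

obs A: pose=(5,8,S) → sL=60/73, sR=12/13, mL=1218/949, mR=-1656/949
obs B: pose=(-7,7,N) → sL=120/337, sR=24/61, mL=11364/20557, mR=-15408/20557
sensor matrix S = [[60/73, 12/13], [120/337, 24/61]]; det S = -103680/19508593
solve [mL_A; mL_B] = S·[w00; w01] and [mR_A; mR_B] = S·[w10; w11]:
  w00 = 1, w01 = 1/2, w10 = -1, w11 = -1

1 1/2 -1 -1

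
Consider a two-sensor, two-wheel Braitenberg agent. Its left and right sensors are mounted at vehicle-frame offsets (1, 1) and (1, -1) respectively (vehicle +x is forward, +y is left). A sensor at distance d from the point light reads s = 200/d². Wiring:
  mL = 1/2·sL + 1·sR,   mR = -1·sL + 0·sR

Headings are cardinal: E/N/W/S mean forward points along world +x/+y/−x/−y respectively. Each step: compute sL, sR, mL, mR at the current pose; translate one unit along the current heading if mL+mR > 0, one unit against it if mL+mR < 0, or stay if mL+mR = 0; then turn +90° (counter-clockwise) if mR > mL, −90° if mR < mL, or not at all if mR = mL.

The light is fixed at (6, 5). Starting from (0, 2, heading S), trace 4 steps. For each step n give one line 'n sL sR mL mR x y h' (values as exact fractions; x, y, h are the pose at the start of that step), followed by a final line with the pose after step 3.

n=0: pose=(0,2,S); sL=200/41, sR=40/13; mL=2940/533, mR=-200/41; mL+mR=340/533 → advance +1; mR−mL=-5540/533 → turn -1·90°
n=1: pose=(0,1,W); sL=100/37, sR=100/29; mL=5150/1073, mR=-100/37; mL+mR=2250/1073 → advance +1; mR−mL=-8050/1073 → turn -1·90°
n=2: pose=(-1,1,N); sL=200/73, sR=40/9; mL=3820/657, mR=-200/73; mL+mR=2020/657 → advance +1; mR−mL=-5620/657 → turn -1·90°
n=3: pose=(-1,2,E); sL=5, sR=50/13; mL=165/26, mR=-5; mL+mR=35/26 → advance +1; mR−mL=-295/26 → turn -1·90°

0 200/41 40/13 2940/533 -200/41 0 2 S
1 100/37 100/29 5150/1073 -100/37 0 1 W
2 200/73 40/9 3820/657 -200/73 -1 1 N
3 5 50/13 165/26 -5 -1 2 E
final 0 2 S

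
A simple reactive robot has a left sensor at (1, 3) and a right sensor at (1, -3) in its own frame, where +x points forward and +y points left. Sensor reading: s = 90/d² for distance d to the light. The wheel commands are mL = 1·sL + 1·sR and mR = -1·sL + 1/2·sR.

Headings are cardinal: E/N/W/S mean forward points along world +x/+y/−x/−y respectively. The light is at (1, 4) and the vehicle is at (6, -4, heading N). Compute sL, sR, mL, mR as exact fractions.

90/53 90/113 14940/5989 -7785/5989

left sensor world pos  = (3, -3); dL² = 53
right sensor world pos = (9, -3); dR² = 113
sL = 90/53 = 90/53
sR = 90/113 = 90/113
mL = 1·sL + 1·sR = 14940/5989
mR = -1·sL + 1/2·sR = -7785/5989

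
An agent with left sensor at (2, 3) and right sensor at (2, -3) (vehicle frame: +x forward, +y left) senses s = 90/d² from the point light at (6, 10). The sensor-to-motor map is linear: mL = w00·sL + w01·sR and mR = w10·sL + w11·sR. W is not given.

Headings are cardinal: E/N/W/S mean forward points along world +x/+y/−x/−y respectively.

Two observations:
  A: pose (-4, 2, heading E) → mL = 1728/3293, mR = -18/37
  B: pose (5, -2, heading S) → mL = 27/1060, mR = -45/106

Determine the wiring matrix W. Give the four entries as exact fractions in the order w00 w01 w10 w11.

1 -1 0 -1

obs A: pose=(-4,2,E) → sL=90/89, sR=18/37, mL=1728/3293, mR=-18/37
obs B: pose=(5,-2,S) → sL=9/20, sR=45/106, mL=27/1060, mR=-45/106
sensor matrix S = [[90/89, 18/37], [9/20, 45/106]]; det S = 367173/1745290
solve [mL_A; mL_B] = S·[w00; w01] and [mR_A; mR_B] = S·[w10; w11]:
  w00 = 1, w01 = -1, w10 = 0, w11 = -1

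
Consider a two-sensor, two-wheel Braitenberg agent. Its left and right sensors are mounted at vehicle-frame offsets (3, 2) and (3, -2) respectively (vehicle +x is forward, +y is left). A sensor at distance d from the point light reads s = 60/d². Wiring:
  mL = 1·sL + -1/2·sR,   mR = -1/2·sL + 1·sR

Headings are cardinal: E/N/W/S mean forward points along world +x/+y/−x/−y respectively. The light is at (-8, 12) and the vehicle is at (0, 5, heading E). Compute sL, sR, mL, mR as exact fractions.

30/73 30/101 1935/7373 675/7373

left sensor world pos  = (3, 7); dL² = 146
right sensor world pos = (3, 3); dR² = 202
sL = 60/146 = 30/73
sR = 60/202 = 30/101
mL = 1·sL + -1/2·sR = 1935/7373
mR = -1/2·sL + 1·sR = 675/7373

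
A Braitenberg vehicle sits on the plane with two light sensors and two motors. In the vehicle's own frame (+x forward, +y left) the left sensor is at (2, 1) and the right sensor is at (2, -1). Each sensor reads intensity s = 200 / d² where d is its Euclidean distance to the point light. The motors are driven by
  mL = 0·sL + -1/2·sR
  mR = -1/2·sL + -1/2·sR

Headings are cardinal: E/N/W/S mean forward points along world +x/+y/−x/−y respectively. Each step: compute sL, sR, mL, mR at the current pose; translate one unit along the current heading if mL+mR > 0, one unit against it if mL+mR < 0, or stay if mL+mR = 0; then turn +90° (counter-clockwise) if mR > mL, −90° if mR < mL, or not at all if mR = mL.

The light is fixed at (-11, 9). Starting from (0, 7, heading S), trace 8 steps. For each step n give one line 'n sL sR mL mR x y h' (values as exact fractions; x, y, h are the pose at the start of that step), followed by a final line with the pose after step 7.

0 5/4 50/29 -25/29 -345/232 0 7 S
1 40/17 200/81 -100/81 -3320/1377 0 8 W
2 100/61 20/17 -10/17 -1460/1037 1 8 N
3 200/197 40/41 -20/41 -8040/8077 1 7 E
4 5/4 50/29 -25/29 -345/232 0 7 S
5 40/17 200/81 -100/81 -3320/1377 0 8 W
6 100/61 20/17 -10/17 -1460/1037 1 8 N
7 200/197 40/41 -20/41 -8040/8077 1 7 E
final 0 7 S

n=0: pose=(0,7,S); sL=5/4, sR=50/29; mL=-25/29, mR=-345/232; mL+mR=-545/232 → advance -1; mR−mL=-5/8 → turn -1·90°
n=1: pose=(0,8,W); sL=40/17, sR=200/81; mL=-100/81, mR=-3320/1377; mL+mR=-5020/1377 → advance -1; mR−mL=-20/17 → turn -1·90°
n=2: pose=(1,8,N); sL=100/61, sR=20/17; mL=-10/17, mR=-1460/1037; mL+mR=-2070/1037 → advance -1; mR−mL=-50/61 → turn -1·90°
n=3: pose=(1,7,E); sL=200/197, sR=40/41; mL=-20/41, mR=-8040/8077; mL+mR=-11980/8077 → advance -1; mR−mL=-100/197 → turn -1·90°
n=4: pose=(0,7,S); sL=5/4, sR=50/29; mL=-25/29, mR=-345/232; mL+mR=-545/232 → advance -1; mR−mL=-5/8 → turn -1·90°
n=5: pose=(0,8,W); sL=40/17, sR=200/81; mL=-100/81, mR=-3320/1377; mL+mR=-5020/1377 → advance -1; mR−mL=-20/17 → turn -1·90°
n=6: pose=(1,8,N); sL=100/61, sR=20/17; mL=-10/17, mR=-1460/1037; mL+mR=-2070/1037 → advance -1; mR−mL=-50/61 → turn -1·90°
n=7: pose=(1,7,E); sL=200/197, sR=40/41; mL=-20/41, mR=-8040/8077; mL+mR=-11980/8077 → advance -1; mR−mL=-100/197 → turn -1·90°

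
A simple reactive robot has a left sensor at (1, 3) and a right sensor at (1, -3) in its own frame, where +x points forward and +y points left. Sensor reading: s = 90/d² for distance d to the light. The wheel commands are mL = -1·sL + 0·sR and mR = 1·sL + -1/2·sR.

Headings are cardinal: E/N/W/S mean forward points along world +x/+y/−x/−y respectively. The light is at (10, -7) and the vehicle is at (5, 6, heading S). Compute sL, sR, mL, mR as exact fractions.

45/74 45/104 -45/74 3015/7696

left sensor world pos  = (8, 5); dL² = 148
right sensor world pos = (2, 5); dR² = 208
sL = 90/148 = 45/74
sR = 90/208 = 45/104
mL = -1·sL + 0·sR = -45/74
mR = 1·sL + -1/2·sR = 3015/7696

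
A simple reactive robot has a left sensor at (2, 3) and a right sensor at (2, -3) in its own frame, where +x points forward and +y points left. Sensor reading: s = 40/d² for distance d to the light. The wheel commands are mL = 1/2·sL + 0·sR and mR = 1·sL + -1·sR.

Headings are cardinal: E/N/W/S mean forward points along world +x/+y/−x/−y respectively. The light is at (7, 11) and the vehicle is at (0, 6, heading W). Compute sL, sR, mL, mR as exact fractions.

left sensor world pos  = (-2, 3); dL² = 145
right sensor world pos = (-2, 9); dR² = 85
sL = 40/145 = 8/29
sR = 40/85 = 8/17
mL = 1/2·sL + 0·sR = 4/29
mR = 1·sL + -1·sR = -96/493

8/29 8/17 4/29 -96/493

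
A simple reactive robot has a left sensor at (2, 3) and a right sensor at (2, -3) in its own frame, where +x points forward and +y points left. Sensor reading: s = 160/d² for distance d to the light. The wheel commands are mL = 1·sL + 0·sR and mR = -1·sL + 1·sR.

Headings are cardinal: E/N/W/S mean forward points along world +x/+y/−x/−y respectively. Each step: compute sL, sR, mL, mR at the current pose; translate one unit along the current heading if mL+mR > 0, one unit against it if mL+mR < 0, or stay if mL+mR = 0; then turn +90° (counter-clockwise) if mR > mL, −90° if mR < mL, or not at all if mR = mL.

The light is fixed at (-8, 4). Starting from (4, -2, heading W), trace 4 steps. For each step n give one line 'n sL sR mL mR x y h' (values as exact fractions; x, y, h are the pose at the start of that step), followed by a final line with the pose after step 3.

n=0: pose=(4,-2,W); sL=160/181, sR=160/109; mL=160/181, mR=11520/19729; mL+mR=160/109 → advance +1; mR−mL=-5920/19729 → turn -1·90°
n=1: pose=(3,-2,N); sL=2, sR=40/53; mL=2, mR=-66/53; mL+mR=40/53 → advance +1; mR−mL=-172/53 → turn -1·90°
n=2: pose=(3,-1,E); sL=160/173, sR=160/233; mL=160/173, mR=-9600/40309; mL+mR=160/233 → advance +1; mR−mL=-46880/40309 → turn -1·90°
n=3: pose=(4,-1,S); sL=80/137, sR=16/13; mL=80/137, mR=1152/1781; mL+mR=16/13 → advance +1; mR−mL=112/1781 → turn +1·90°

0 160/181 160/109 160/181 11520/19729 4 -2 W
1 2 40/53 2 -66/53 3 -2 N
2 160/173 160/233 160/173 -9600/40309 3 -1 E
3 80/137 16/13 80/137 1152/1781 4 -1 S
final 4 -2 E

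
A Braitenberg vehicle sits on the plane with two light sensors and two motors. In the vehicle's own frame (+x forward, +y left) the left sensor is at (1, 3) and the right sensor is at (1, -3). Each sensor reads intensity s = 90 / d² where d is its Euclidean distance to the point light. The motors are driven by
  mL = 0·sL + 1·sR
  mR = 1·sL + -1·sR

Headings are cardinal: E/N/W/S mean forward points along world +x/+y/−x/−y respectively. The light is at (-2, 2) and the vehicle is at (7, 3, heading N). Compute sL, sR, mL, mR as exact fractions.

left sensor world pos  = (4, 4); dL² = 40
right sensor world pos = (10, 4); dR² = 148
sL = 90/40 = 9/4
sR = 90/148 = 45/74
mL = 0·sL + 1·sR = 45/74
mR = 1·sL + -1·sR = 243/148

9/4 45/74 45/74 243/148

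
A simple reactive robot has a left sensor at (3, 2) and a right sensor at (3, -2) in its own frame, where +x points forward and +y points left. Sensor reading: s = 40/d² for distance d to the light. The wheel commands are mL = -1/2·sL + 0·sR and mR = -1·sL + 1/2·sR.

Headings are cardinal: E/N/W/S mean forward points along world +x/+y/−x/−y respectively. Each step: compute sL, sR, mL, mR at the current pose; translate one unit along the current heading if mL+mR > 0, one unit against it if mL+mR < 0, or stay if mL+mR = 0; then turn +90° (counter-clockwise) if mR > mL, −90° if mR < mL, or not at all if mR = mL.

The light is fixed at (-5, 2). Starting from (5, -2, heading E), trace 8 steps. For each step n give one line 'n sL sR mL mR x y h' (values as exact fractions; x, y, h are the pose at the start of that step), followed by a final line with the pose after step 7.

n=0: pose=(5,-2,E); sL=40/173, sR=8/41; mL=-20/173, mR=-948/7093; mL+mR=-1768/7093 → advance -1; mR−mL=-128/7093 → turn -1·90°
n=1: pose=(4,-2,S); sL=4/17, sR=20/49; mL=-2/17, mR=-26/833; mL+mR=-124/833 → advance -1; mR−mL=72/833 → turn +1·90°
n=2: pose=(4,-1,E); sL=8/29, sR=40/169; mL=-4/29, mR=-772/4901; mL+mR=-1448/4901 → advance -1; mR−mL=-96/4901 → turn -1·90°
n=3: pose=(3,-1,S); sL=5/17, sR=5/9; mL=-5/34, mR=-5/306; mL+mR=-25/153 → advance -1; mR−mL=20/153 → turn +1·90°
n=4: pose=(3,0,E); sL=40/121, sR=40/137; mL=-20/121, mR=-3060/16577; mL+mR=-5800/16577 → advance -1; mR−mL=-320/16577 → turn -1·90°
n=5: pose=(2,0,S); sL=20/53, sR=4/5; mL=-10/53, mR=6/265; mL+mR=-44/265 → advance -1; mR−mL=56/265 → turn +1·90°
n=6: pose=(2,1,E); sL=40/101, sR=40/109; mL=-20/101, mR=-2340/11009; mL+mR=-4520/11009 → advance -1; mR−mL=-160/11009 → turn -1·90°
n=7: pose=(1,1,S); sL=1/2, sR=5/4; mL=-1/4, mR=1/8; mL+mR=-1/8 → advance -1; mR−mL=3/8 → turn +1·90°

0 40/173 8/41 -20/173 -948/7093 5 -2 E
1 4/17 20/49 -2/17 -26/833 4 -2 S
2 8/29 40/169 -4/29 -772/4901 4 -1 E
3 5/17 5/9 -5/34 -5/306 3 -1 S
4 40/121 40/137 -20/121 -3060/16577 3 0 E
5 20/53 4/5 -10/53 6/265 2 0 S
6 40/101 40/109 -20/101 -2340/11009 2 1 E
7 1/2 5/4 -1/4 1/8 1 1 S
final 1 2 E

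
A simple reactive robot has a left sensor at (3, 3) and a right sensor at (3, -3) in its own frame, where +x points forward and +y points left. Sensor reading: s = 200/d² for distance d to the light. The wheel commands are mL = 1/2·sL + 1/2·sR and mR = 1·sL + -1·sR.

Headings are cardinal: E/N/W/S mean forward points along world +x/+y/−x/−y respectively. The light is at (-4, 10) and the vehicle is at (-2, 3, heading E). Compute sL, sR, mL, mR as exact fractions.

left sensor world pos  = (1, 6); dL² = 41
right sensor world pos = (1, 0); dR² = 125
sL = 200/41 = 200/41
sR = 200/125 = 8/5
mL = 1/2·sL + 1/2·sR = 664/205
mR = 1·sL + -1·sR = 672/205

200/41 8/5 664/205 672/205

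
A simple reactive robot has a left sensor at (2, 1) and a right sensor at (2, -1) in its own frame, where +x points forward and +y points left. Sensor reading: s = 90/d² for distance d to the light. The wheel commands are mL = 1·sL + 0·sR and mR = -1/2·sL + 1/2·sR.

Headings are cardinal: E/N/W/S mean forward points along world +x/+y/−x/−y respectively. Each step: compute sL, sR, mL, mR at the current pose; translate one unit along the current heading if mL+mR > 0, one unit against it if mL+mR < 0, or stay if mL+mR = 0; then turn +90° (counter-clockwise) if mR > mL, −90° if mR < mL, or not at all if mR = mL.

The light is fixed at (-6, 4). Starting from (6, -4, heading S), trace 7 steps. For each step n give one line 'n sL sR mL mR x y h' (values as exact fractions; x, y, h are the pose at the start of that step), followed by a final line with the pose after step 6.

0 90/269 90/221 90/269 2160/59449 6 -4 S
1 9/20 45/82 9/20 81/1640 6 -5 W
2 90/149 90/193 90/149 -1980/28757 5 -5 N
3 45/109 9/25 45/109 -72/2725 5 -4 E
4 90/269 90/221 90/269 2160/59449 6 -4 S
5 9/20 45/82 9/20 81/1640 6 -5 W
6 90/149 90/193 90/149 -1980/28757 5 -5 N
final 5 -4 E

n=0: pose=(6,-4,S); sL=90/269, sR=90/221; mL=90/269, mR=2160/59449; mL+mR=22050/59449 → advance +1; mR−mL=-17730/59449 → turn -1·90°
n=1: pose=(6,-5,W); sL=9/20, sR=45/82; mL=9/20, mR=81/1640; mL+mR=819/1640 → advance +1; mR−mL=-657/1640 → turn -1·90°
n=2: pose=(5,-5,N); sL=90/149, sR=90/193; mL=90/149, mR=-1980/28757; mL+mR=15390/28757 → advance +1; mR−mL=-19350/28757 → turn -1·90°
n=3: pose=(5,-4,E); sL=45/109, sR=9/25; mL=45/109, mR=-72/2725; mL+mR=1053/2725 → advance +1; mR−mL=-1197/2725 → turn -1·90°
n=4: pose=(6,-4,S); sL=90/269, sR=90/221; mL=90/269, mR=2160/59449; mL+mR=22050/59449 → advance +1; mR−mL=-17730/59449 → turn -1·90°
n=5: pose=(6,-5,W); sL=9/20, sR=45/82; mL=9/20, mR=81/1640; mL+mR=819/1640 → advance +1; mR−mL=-657/1640 → turn -1·90°
n=6: pose=(5,-5,N); sL=90/149, sR=90/193; mL=90/149, mR=-1980/28757; mL+mR=15390/28757 → advance +1; mR−mL=-19350/28757 → turn -1·90°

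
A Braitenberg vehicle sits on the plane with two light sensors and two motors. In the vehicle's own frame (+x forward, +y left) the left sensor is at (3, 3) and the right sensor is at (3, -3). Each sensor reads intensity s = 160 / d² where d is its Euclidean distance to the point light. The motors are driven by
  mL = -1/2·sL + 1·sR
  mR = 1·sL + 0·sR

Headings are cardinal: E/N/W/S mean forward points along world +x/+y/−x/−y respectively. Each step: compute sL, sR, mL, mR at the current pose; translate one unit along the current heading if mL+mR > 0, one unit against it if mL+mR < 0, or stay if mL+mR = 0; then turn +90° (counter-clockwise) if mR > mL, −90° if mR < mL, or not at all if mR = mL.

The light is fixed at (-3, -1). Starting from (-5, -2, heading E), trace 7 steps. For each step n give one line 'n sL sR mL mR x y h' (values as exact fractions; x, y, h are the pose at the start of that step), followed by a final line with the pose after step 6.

0 32 160/17 -112/17 32 -5 -2 E
1 8 20 16 8 -4 -2 N
2 160/13 160/13 80/13 160/13 -4 -1 E
3 80/9 80/9 40/9 80/9 -3 -1 N
4 160/13 32/5 16/65 160/13 -3 0 W
5 20 8 -2 20 -4 0 S
6 160/13 160/13 80/13 160/13 -4 -1 E
final -3 -1 N

n=0: pose=(-5,-2,E); sL=32, sR=160/17; mL=-112/17, mR=32; mL+mR=432/17 → advance +1; mR−mL=656/17 → turn +1·90°
n=1: pose=(-4,-2,N); sL=8, sR=20; mL=16, mR=8; mL+mR=24 → advance +1; mR−mL=-8 → turn -1·90°
n=2: pose=(-4,-1,E); sL=160/13, sR=160/13; mL=80/13, mR=160/13; mL+mR=240/13 → advance +1; mR−mL=80/13 → turn +1·90°
n=3: pose=(-3,-1,N); sL=80/9, sR=80/9; mL=40/9, mR=80/9; mL+mR=40/3 → advance +1; mR−mL=40/9 → turn +1·90°
n=4: pose=(-3,0,W); sL=160/13, sR=32/5; mL=16/65, mR=160/13; mL+mR=816/65 → advance +1; mR−mL=784/65 → turn +1·90°
n=5: pose=(-4,0,S); sL=20, sR=8; mL=-2, mR=20; mL+mR=18 → advance +1; mR−mL=22 → turn +1·90°
n=6: pose=(-4,-1,E); sL=160/13, sR=160/13; mL=80/13, mR=160/13; mL+mR=240/13 → advance +1; mR−mL=80/13 → turn +1·90°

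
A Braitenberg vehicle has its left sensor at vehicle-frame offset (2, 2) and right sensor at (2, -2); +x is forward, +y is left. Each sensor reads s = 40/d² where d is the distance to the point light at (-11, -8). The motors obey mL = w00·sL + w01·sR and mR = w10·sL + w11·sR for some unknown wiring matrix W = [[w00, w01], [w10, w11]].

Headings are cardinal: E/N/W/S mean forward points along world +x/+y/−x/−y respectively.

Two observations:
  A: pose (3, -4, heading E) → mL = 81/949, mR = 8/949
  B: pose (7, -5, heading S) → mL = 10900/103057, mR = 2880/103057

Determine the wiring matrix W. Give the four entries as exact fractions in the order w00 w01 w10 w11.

-1/2 1 -1/2 1/2

obs A: pose=(3,-4,E) → sL=10/73, sR=2/13, mL=81/949, mR=8/949
obs B: pose=(7,-5,S) → sL=40/401, sR=40/257, mL=10900/103057, mR=2880/103057
sensor matrix S = [[10/73, 2/13], [40/401, 40/257]]; det S = 584320/97801093
solve [mL_A; mL_B] = S·[w00; w01] and [mR_A; mR_B] = S·[w10; w11]:
  w00 = -1/2, w01 = 1, w10 = -1/2, w11 = 1/2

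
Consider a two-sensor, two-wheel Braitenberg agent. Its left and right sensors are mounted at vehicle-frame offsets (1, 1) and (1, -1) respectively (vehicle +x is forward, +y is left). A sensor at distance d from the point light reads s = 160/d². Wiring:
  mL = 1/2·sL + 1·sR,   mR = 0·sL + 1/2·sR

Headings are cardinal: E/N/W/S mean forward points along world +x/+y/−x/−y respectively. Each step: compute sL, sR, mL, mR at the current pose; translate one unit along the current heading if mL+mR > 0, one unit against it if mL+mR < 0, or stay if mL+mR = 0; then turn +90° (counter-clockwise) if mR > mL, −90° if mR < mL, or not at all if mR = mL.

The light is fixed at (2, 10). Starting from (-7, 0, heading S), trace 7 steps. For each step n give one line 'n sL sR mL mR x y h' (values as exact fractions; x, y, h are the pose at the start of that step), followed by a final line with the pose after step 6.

n=0: pose=(-7,0,S); sL=32/37, sR=160/221; mL=9456/8177, mR=80/221; mL+mR=12416/8177 → advance +1; mR−mL=-6496/8177 → turn -1·90°
n=1: pose=(-7,-1,W); sL=40/61, sR=4/5; mL=344/305, mR=2/5; mL+mR=466/305 → advance +1; mR−mL=-222/305 → turn -1·90°
n=2: pose=(-8,-1,N); sL=160/221, sR=160/181; mL=49840/40001, mR=80/181; mL+mR=67520/40001 → advance +1; mR−mL=-32160/40001 → turn -1·90°
n=3: pose=(-8,0,E); sL=80/81, sR=80/101; mL=10520/8181, mR=40/101; mL+mR=13760/8181 → advance +1; mR−mL=-7280/8181 → turn -1·90°
n=4: pose=(-7,0,S); sL=32/37, sR=160/221; mL=9456/8177, mR=80/221; mL+mR=12416/8177 → advance +1; mR−mL=-6496/8177 → turn -1·90°
n=5: pose=(-7,-1,W); sL=40/61, sR=4/5; mL=344/305, mR=2/5; mL+mR=466/305 → advance +1; mR−mL=-222/305 → turn -1·90°
n=6: pose=(-8,-1,N); sL=160/221, sR=160/181; mL=49840/40001, mR=80/181; mL+mR=67520/40001 → advance +1; mR−mL=-32160/40001 → turn -1·90°

0 32/37 160/221 9456/8177 80/221 -7 0 S
1 40/61 4/5 344/305 2/5 -7 -1 W
2 160/221 160/181 49840/40001 80/181 -8 -1 N
3 80/81 80/101 10520/8181 40/101 -8 0 E
4 32/37 160/221 9456/8177 80/221 -7 0 S
5 40/61 4/5 344/305 2/5 -7 -1 W
6 160/221 160/181 49840/40001 80/181 -8 -1 N
final -8 0 E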